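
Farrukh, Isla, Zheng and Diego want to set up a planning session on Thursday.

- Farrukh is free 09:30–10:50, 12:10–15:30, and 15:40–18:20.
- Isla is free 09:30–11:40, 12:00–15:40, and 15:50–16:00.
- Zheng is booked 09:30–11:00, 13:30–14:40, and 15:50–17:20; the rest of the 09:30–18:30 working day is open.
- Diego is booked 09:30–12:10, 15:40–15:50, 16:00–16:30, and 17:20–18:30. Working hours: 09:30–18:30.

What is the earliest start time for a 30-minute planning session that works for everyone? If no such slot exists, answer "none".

12:10

Zheng free within 09:30–18:30: 11:00–13:30, 14:40–15:50, 17:20–18:30.
Diego free within 09:30–18:30: 12:10–15:40, 15:50–16:00, 16:30–17:20.
Farrukh ∩ Isla: 09:30–10:50, 12:10–15:30, 15:50–16:00.
Farrukh ∩ Isla ∩ Zheng: 12:10–13:30, 14:40–15:30.
Farrukh ∩ Isla ∩ Zheng ∩ Diego: 12:10–13:30, 14:40–15:30.
Windows ≥ 30 min: 12:10–13:30, 14:40–15:30.
Earliest such window starts at 12:10.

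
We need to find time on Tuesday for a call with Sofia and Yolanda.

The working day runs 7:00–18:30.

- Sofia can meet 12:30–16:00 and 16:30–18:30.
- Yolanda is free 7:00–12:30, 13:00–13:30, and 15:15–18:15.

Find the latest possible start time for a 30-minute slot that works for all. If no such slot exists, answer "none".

Sofia ∩ Yolanda: 13:00–13:30, 15:15–16:00, 16:30–18:15.
Windows ≥ 30 min: 13:00–13:30, 15:15–16:00, 16:30–18:15.
Latest start in the last window 16:30–18:15 is 18:15 − 30 min = 17:45.

17:45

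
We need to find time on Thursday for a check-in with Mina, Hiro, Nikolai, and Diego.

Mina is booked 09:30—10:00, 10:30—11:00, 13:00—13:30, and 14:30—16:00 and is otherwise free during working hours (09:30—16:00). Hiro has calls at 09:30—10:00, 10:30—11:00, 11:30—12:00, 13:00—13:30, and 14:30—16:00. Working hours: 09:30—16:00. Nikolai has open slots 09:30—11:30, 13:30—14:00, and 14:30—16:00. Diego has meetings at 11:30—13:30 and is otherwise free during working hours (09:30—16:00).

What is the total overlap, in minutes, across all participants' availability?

90 minutes

Mina free within 09:30–16:00: 10:00–10:30, 11:00–13:00, 13:30–14:30.
Hiro free within 09:30–16:00: 10:00–10:30, 11:00–11:30, 12:00–13:00, 13:30–14:30.
Diego free within 09:30–16:00: 09:30–11:30, 13:30–16:00.
Mina ∩ Hiro: 10:00–10:30, 11:00–11:30, 12:00–13:00, 13:30–14:30.
Mina ∩ Hiro ∩ Nikolai: 10:00–10:30, 11:00–11:30, 13:30–14:00.
Mina ∩ Hiro ∩ Nikolai ∩ Diego: 10:00–10:30, 11:00–11:30, 13:30–14:00.
Total common minutes: 30 + 30 + 30 = 90.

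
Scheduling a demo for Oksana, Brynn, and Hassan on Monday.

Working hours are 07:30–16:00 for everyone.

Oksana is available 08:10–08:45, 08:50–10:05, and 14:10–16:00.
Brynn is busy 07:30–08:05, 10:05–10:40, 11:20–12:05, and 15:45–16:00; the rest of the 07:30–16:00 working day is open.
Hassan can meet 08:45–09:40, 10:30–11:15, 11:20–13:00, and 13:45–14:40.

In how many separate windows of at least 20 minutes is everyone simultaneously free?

Brynn free within 07:30–16:00: 08:05–10:05, 10:40–11:20, 12:05–15:45.
Oksana ∩ Brynn: 08:10–08:45, 08:50–10:05, 14:10–15:45.
Oksana ∩ Brynn ∩ Hassan: 08:50–09:40, 14:10–14:40.
Windows ≥ 20 min: 08:50–09:40, 14:10–14:40.
That's 2 windows.

2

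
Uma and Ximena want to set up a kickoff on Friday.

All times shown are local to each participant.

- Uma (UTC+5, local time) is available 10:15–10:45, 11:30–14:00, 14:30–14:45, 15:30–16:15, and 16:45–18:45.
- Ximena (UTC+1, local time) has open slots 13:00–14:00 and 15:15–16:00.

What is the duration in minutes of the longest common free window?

Uma → UTC: 05:15–05:45, 06:30–09:00, 09:30–09:45, 10:30–11:15, 11:45–13:45.
Ximena → UTC: 12:00–13:00, 14:15–15:00.
Uma ∩ Ximena: 12:00–13:00.
Single common window of 60 minutes.

60 minutes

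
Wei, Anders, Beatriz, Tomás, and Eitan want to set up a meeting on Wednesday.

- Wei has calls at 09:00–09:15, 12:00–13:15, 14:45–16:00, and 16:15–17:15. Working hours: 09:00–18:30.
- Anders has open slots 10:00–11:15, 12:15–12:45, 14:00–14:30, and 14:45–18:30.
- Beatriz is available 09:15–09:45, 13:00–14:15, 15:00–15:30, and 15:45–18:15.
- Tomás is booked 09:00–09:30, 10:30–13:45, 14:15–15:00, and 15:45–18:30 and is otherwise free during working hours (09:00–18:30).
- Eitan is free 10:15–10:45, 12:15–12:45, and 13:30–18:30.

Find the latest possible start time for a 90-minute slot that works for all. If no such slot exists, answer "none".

Wei free within 09:00–18:30: 09:15–12:00, 13:15–14:45, 16:00–16:15, 17:15–18:30.
Tomás free within 09:00–18:30: 09:30–10:30, 13:45–14:15, 15:00–15:45.
Wei ∩ Anders: 10:00–11:15, 14:00–14:30, 16:00–16:15, 17:15–18:30.
Wei ∩ Anders ∩ Beatriz: 14:00–14:15, 16:00–16:15, 17:15–18:15.
Wei ∩ Anders ∩ Beatriz ∩ Tomás: 14:00–14:15.
Wei ∩ Anders ∩ Beatriz ∩ Tomás ∩ Eitan: 14:00–14:15.
Windows ≥ 90 min: (none).

none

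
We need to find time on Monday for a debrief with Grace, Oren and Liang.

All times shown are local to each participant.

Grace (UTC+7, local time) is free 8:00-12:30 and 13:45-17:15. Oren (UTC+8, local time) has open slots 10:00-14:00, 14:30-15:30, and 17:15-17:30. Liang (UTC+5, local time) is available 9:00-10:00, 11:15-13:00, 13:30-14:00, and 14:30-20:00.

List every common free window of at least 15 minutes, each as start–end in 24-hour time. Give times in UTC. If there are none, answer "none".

Grace → UTC: 01:00–05:30, 06:45–10:15.
Oren → UTC: 02:00–06:00, 06:30–07:30, 09:15–09:30.
Liang → UTC: 04:00–05:00, 06:15–08:00, 08:30–09:00, 09:30–15:00.
Grace ∩ Oren: 02:00–05:30, 06:45–07:30, 09:15–09:30.
Grace ∩ Oren ∩ Liang: 04:00–05:00, 06:45–07:30.
Windows ≥ 15 min: 04:00–05:00, 06:45–07:30.

04:00–05:00, 06:45–07:30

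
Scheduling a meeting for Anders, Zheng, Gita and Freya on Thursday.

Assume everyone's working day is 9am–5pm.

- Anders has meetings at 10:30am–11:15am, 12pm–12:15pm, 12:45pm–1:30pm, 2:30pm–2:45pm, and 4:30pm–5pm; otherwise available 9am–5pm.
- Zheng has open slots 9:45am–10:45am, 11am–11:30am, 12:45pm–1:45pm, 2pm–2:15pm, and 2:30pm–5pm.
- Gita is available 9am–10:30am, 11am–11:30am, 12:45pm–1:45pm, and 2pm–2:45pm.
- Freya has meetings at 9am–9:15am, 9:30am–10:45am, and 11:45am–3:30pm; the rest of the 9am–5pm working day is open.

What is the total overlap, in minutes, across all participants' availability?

Anders free within 09:00–17:00: 09:00–10:30, 11:15–12:00, 12:15–12:45, 13:30–14:30, 14:45–16:30.
Freya free within 09:00–17:00: 09:15–09:30, 10:45–11:45, 15:30–17:00.
Anders ∩ Zheng: 09:45–10:30, 11:15–11:30, 13:30–13:45, 14:00–14:15, 14:45–16:30.
Anders ∩ Zheng ∩ Gita: 09:45–10:30, 11:15–11:30, 13:30–13:45, 14:00–14:15.
Anders ∩ Zheng ∩ Gita ∩ Freya: 11:15–11:30.
Total common minutes: 15.

15 minutes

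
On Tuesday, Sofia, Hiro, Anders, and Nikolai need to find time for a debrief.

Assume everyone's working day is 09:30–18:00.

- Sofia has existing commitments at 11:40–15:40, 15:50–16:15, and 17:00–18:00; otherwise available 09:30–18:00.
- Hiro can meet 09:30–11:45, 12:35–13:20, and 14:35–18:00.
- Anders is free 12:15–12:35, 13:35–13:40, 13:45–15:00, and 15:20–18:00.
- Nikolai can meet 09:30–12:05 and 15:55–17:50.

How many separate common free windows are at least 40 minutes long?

Sofia free within 09:30–18:00: 09:30–11:40, 15:40–15:50, 16:15–17:00.
Sofia ∩ Hiro: 09:30–11:40, 15:40–15:50, 16:15–17:00.
Sofia ∩ Hiro ∩ Anders: 15:40–15:50, 16:15–17:00.
Sofia ∩ Hiro ∩ Anders ∩ Nikolai: 16:15–17:00.
Windows ≥ 40 min: 16:15–17:00.
That's 1 window.

1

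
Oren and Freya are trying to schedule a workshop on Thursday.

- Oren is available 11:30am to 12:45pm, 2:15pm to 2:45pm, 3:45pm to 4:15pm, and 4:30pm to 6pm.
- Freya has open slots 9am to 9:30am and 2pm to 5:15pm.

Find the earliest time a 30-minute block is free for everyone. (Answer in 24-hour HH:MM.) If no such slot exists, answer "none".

Oren ∩ Freya: 14:15–14:45, 15:45–16:15, 16:30–17:15.
Windows ≥ 30 min: 14:15–14:45, 15:45–16:15, 16:30–17:15.
Earliest such window starts at 14:15.

14:15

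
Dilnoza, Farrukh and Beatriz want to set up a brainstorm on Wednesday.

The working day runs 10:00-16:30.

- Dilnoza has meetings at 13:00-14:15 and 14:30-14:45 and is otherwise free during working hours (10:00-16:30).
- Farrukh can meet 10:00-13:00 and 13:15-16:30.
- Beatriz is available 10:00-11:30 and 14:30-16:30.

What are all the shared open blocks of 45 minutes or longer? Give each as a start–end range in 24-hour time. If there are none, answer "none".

10:00–11:30, 14:45–16:30

Dilnoza free within 10:00–16:30: 10:00–13:00, 14:15–14:30, 14:45–16:30.
Dilnoza ∩ Farrukh: 10:00–13:00, 14:15–14:30, 14:45–16:30.
Dilnoza ∩ Farrukh ∩ Beatriz: 10:00–11:30, 14:45–16:30.
Windows ≥ 45 min: 10:00–11:30, 14:45–16:30.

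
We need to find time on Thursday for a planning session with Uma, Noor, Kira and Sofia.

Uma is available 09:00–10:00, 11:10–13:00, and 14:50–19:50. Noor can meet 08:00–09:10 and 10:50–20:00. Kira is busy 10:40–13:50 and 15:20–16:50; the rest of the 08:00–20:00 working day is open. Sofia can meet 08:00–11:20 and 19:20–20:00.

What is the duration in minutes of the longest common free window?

30 minutes

Kira free within 08:00–20:00: 08:00–10:40, 13:50–15:20, 16:50–20:00.
Uma ∩ Noor: 09:00–09:10, 11:10–13:00, 14:50–19:50.
Uma ∩ Noor ∩ Kira: 09:00–09:10, 14:50–15:20, 16:50–19:50.
Uma ∩ Noor ∩ Kira ∩ Sofia: 09:00–09:10, 19:20–19:50.
Common window lengths: 10, 30 min; longest is 30.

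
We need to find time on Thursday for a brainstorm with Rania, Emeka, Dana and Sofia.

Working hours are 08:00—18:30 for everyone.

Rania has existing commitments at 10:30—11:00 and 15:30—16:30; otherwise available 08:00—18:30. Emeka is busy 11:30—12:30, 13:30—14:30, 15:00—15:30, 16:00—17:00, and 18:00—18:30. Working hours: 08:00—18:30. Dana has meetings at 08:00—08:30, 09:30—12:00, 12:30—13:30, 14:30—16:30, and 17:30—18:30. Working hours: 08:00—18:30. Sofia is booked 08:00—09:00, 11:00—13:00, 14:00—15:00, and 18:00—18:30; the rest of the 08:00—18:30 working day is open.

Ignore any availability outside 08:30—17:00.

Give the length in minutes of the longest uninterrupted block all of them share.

Rania free within 08:00–18:30: 08:00–10:30, 11:00–15:30, 16:30–18:30.
Emeka free within 08:00–18:30: 08:00–11:30, 12:30–13:30, 14:30–15:00, 15:30–16:00, 17:00–18:00.
Dana free within 08:00–18:30: 08:30–09:30, 12:00–12:30, 13:30–14:30, 16:30–17:30.
Sofia free within 08:00–18:30: 09:00–11:00, 13:00–14:00, 15:00–18:00.
Rania ∩ Emeka: 08:00–10:30, 11:00–11:30, 12:30–13:30, 14:30–15:00, 17:00–18:00.
Rania ∩ Emeka ∩ Dana: 08:30–09:30, 17:00–17:30.
Rania ∩ Emeka ∩ Dana ∩ Sofia: 09:00–09:30, 17:00–17:30.
Restricted to 08:30–17:00: 09:00–09:30.
Single common window of 30 minutes.

30 minutes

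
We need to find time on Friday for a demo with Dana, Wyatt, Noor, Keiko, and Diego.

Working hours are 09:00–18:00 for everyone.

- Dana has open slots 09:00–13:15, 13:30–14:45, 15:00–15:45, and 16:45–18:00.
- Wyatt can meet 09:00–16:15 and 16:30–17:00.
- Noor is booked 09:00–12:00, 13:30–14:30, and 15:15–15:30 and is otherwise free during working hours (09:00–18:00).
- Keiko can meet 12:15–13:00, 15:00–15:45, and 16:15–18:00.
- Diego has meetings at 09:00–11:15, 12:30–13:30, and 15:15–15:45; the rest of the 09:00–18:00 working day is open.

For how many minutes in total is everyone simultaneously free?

45 minutes

Noor free within 09:00–18:00: 12:00–13:30, 14:30–15:15, 15:30–18:00.
Diego free within 09:00–18:00: 11:15–12:30, 13:30–15:15, 15:45–18:00.
Dana ∩ Wyatt: 09:00–13:15, 13:30–14:45, 15:00–15:45, 16:45–17:00.
Dana ∩ Wyatt ∩ Noor: 12:00–13:15, 14:30–14:45, 15:00–15:15, 15:30–15:45, 16:45–17:00.
Dana ∩ Wyatt ∩ Noor ∩ Keiko: 12:15–13:00, 15:00–15:15, 15:30–15:45, 16:45–17:00.
Dana ∩ Wyatt ∩ Noor ∩ Keiko ∩ Diego: 12:15–12:30, 15:00–15:15, 16:45–17:00.
Total common minutes: 15 + 15 + 15 = 45.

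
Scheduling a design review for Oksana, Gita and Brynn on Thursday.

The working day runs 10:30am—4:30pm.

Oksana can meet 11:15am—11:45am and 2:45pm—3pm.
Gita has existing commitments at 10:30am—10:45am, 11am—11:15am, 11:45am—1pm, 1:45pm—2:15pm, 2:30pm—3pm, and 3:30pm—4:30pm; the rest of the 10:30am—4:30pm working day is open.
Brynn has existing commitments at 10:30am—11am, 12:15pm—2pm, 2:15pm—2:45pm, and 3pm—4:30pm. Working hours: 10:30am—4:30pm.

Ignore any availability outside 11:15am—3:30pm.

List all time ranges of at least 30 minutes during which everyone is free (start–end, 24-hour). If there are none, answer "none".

Gita free within 10:30–16:30: 10:45–11:00, 11:15–11:45, 13:00–13:45, 14:15–14:30, 15:00–15:30.
Brynn free within 10:30–16:30: 11:00–12:15, 14:00–14:15, 14:45–15:00.
Oksana ∩ Gita: 11:15–11:45.
Oksana ∩ Gita ∩ Brynn: 11:15–11:45.
Restricted to 11:15–15:30: 11:15–11:45.
Windows ≥ 30 min: 11:15–11:45.

11:15–11:45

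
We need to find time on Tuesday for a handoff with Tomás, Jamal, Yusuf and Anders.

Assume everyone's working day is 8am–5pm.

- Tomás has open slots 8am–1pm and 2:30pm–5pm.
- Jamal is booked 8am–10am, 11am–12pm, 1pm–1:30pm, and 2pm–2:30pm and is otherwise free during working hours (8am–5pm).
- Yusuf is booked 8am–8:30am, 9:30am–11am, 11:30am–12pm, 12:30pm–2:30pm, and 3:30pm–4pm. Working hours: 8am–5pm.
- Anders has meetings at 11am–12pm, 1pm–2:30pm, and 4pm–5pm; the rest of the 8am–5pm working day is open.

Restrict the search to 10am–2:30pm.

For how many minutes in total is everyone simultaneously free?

30 minutes

Jamal free within 08:00–17:00: 10:00–11:00, 12:00–13:00, 13:30–14:00, 14:30–17:00.
Yusuf free within 08:00–17:00: 08:30–09:30, 11:00–11:30, 12:00–12:30, 14:30–15:30, 16:00–17:00.
Anders free within 08:00–17:00: 08:00–11:00, 12:00–13:00, 14:30–16:00.
Tomás ∩ Jamal: 10:00–11:00, 12:00–13:00, 14:30–17:00.
Tomás ∩ Jamal ∩ Yusuf: 12:00–12:30, 14:30–15:30, 16:00–17:00.
Tomás ∩ Jamal ∩ Yusuf ∩ Anders: 12:00–12:30, 14:30–15:30.
Restricted to 10:00–14:30: 12:00–12:30.
Total common minutes: 30.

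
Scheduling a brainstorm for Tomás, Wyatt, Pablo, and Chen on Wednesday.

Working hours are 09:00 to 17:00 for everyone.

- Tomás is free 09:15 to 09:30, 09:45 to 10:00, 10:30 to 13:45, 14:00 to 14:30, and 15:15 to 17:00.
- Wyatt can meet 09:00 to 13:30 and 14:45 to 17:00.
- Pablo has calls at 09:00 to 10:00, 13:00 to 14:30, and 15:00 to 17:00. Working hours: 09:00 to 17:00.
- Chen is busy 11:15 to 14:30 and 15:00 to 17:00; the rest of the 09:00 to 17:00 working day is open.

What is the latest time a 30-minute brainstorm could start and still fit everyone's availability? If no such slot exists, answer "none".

Pablo free within 09:00–17:00: 10:00–13:00, 14:30–15:00.
Chen free within 09:00–17:00: 09:00–11:15, 14:30–15:00.
Tomás ∩ Wyatt: 09:15–09:30, 09:45–10:00, 10:30–13:30, 15:15–17:00.
Tomás ∩ Wyatt ∩ Pablo: 10:30–13:00.
Tomás ∩ Wyatt ∩ Pablo ∩ Chen: 10:30–11:15.
Windows ≥ 30 min: 10:30–11:15.
Latest start in the last window 10:30–11:15 is 11:15 − 30 min = 10:45.

10:45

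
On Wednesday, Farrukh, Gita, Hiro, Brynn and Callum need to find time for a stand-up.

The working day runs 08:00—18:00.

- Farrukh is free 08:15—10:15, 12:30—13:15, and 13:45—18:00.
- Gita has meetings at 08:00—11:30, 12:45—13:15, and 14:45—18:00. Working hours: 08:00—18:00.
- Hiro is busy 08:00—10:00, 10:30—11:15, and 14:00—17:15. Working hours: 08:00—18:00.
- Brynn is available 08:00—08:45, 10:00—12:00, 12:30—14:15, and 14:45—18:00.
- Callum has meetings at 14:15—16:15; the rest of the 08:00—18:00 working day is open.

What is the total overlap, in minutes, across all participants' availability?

30 minutes

Gita free within 08:00–18:00: 11:30–12:45, 13:15–14:45.
Hiro free within 08:00–18:00: 10:00–10:30, 11:15–14:00, 17:15–18:00.
Callum free within 08:00–18:00: 08:00–14:15, 16:15–18:00.
Farrukh ∩ Gita: 12:30–12:45, 13:45–14:45.
Farrukh ∩ Gita ∩ Hiro: 12:30–12:45, 13:45–14:00.
Farrukh ∩ Gita ∩ Hiro ∩ Brynn: 12:30–12:45, 13:45–14:00.
Farrukh ∩ Gita ∩ Hiro ∩ Brynn ∩ Callum: 12:30–12:45, 13:45–14:00.
Total common minutes: 15 + 15 = 30.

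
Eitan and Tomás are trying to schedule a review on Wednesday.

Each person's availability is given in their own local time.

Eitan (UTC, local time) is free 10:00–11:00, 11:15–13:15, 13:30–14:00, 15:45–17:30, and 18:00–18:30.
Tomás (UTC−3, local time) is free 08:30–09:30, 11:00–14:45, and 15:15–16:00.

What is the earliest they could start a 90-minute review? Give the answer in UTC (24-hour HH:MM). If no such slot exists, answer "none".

15:45

Eitan → UTC: 10:00–11:00, 11:15–13:15, 13:30–14:00, 15:45–17:30, 18:00–18:30.
Tomás → UTC: 11:30–12:30, 14:00–17:45, 18:15–19:00.
Eitan ∩ Tomás: 11:30–12:30, 15:45–17:30, 18:15–18:30.
Windows ≥ 90 min: 15:45–17:30.
Earliest such window starts at 15:45.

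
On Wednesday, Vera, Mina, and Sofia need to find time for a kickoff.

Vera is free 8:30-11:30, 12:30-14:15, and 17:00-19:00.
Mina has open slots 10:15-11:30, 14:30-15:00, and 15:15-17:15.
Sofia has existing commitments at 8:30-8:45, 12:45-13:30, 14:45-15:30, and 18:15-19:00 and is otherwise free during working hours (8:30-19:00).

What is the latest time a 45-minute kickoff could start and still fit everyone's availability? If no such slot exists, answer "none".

Sofia free within 08:30–19:00: 08:45–12:45, 13:30–14:45, 15:30–18:15.
Vera ∩ Mina: 10:15–11:30, 17:00–17:15.
Vera ∩ Mina ∩ Sofia: 10:15–11:30, 17:00–17:15.
Windows ≥ 45 min: 10:15–11:30.
Latest start in the last window 10:15–11:30 is 11:30 − 45 min = 10:45.

10:45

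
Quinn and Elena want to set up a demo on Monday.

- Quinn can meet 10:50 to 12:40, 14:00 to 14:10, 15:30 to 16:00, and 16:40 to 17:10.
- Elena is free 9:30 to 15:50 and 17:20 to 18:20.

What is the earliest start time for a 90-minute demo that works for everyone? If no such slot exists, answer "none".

10:50

Quinn ∩ Elena: 10:50–12:40, 14:00–14:10, 15:30–15:50.
Windows ≥ 90 min: 10:50–12:40.
Earliest such window starts at 10:50.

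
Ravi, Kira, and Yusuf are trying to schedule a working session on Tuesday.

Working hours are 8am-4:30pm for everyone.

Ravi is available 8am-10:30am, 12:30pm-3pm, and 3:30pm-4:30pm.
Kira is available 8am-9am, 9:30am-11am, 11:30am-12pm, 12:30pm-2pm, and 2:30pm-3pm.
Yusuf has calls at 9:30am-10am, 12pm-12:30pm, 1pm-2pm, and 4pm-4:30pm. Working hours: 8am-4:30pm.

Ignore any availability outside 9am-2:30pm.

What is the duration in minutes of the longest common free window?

30 minutes

Yusuf free within 08:00–16:30: 08:00–09:30, 10:00–12:00, 12:30–13:00, 14:00–16:00.
Ravi ∩ Kira: 08:00–09:00, 09:30–10:30, 12:30–14:00, 14:30–15:00.
Ravi ∩ Kira ∩ Yusuf: 08:00–09:00, 10:00–10:30, 12:30–13:00, 14:30–15:00.
Restricted to 09:00–14:30: 10:00–10:30, 12:30–13:00.
Common window lengths: 30, 30 min; longest is 30.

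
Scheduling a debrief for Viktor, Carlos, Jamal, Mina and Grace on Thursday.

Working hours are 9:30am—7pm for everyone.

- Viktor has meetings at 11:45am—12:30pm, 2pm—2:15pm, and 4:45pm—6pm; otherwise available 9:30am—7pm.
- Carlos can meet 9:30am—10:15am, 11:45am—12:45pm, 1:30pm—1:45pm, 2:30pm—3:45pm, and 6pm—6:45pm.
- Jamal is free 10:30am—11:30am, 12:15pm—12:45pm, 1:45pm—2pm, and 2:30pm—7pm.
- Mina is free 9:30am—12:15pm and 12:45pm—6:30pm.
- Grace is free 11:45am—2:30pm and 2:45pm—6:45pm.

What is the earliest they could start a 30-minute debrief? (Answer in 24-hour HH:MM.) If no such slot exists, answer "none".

Viktor free within 09:30–19:00: 09:30–11:45, 12:30–14:00, 14:15–16:45, 18:00–19:00.
Viktor ∩ Carlos: 09:30–10:15, 12:30–12:45, 13:30–13:45, 14:30–15:45, 18:00–18:45.
Viktor ∩ Carlos ∩ Jamal: 12:30–12:45, 14:30–15:45, 18:00–18:45.
Viktor ∩ Carlos ∩ Jamal ∩ Mina: 14:30–15:45, 18:00–18:30.
Viktor ∩ Carlos ∩ Jamal ∩ Mina ∩ Grace: 14:45–15:45, 18:00–18:30.
Windows ≥ 30 min: 14:45–15:45, 18:00–18:30.
Earliest such window starts at 14:45.

14:45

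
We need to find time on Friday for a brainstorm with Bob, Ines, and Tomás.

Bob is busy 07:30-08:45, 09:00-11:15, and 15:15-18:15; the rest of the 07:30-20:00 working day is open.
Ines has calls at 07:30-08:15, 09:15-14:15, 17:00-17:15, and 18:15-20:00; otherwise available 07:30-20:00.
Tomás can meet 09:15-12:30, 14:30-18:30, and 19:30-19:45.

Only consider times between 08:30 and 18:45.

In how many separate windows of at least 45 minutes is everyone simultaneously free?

1

Bob free within 07:30–20:00: 08:45–09:00, 11:15–15:15, 18:15–20:00.
Ines free within 07:30–20:00: 08:15–09:15, 14:15–17:00, 17:15–18:15.
Bob ∩ Ines: 08:45–09:00, 14:15–15:15.
Bob ∩ Ines ∩ Tomás: 14:30–15:15.
Restricted to 08:30–18:45: 14:30–15:15.
Windows ≥ 45 min: 14:30–15:15.
That's 1 window.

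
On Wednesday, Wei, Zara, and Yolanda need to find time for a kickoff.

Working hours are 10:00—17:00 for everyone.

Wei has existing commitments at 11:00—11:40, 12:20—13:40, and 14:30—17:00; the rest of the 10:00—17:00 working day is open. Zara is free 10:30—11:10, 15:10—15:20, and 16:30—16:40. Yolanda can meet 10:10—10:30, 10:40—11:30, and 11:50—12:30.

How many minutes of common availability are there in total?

20 minutes

Wei free within 10:00–17:00: 10:00–11:00, 11:40–12:20, 13:40–14:30.
Wei ∩ Zara: 10:30–11:00.
Wei ∩ Zara ∩ Yolanda: 10:40–11:00.
Total common minutes: 20.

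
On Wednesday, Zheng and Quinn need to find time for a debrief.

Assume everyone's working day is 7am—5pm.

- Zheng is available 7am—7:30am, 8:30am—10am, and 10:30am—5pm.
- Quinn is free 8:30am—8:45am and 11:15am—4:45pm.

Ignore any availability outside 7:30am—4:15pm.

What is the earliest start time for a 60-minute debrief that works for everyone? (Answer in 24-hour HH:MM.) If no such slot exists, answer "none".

11:15

Zheng ∩ Quinn: 08:30–08:45, 11:15–16:45.
Restricted to 07:30–16:15: 08:30–08:45, 11:15–16:15.
Windows ≥ 60 min: 11:15–16:15.
Earliest such window starts at 11:15.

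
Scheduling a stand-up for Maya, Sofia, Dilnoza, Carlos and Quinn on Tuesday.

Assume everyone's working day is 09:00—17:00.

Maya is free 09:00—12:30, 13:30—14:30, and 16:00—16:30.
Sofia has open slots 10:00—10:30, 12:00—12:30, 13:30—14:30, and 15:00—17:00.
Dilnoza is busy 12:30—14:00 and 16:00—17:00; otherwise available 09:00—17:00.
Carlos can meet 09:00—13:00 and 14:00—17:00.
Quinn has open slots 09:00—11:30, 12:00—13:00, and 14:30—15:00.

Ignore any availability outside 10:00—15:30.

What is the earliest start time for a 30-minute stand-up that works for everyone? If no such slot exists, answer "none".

10:00

Dilnoza free within 09:00–17:00: 09:00–12:30, 14:00–16:00.
Maya ∩ Sofia: 10:00–10:30, 12:00–12:30, 13:30–14:30, 16:00–16:30.
Maya ∩ Sofia ∩ Dilnoza: 10:00–10:30, 12:00–12:30, 14:00–14:30.
Maya ∩ Sofia ∩ Dilnoza ∩ Carlos: 10:00–10:30, 12:00–12:30, 14:00–14:30.
Maya ∩ Sofia ∩ Dilnoza ∩ Carlos ∩ Quinn: 10:00–10:30, 12:00–12:30.
Restricted to 10:00–15:30: 10:00–10:30, 12:00–12:30.
Windows ≥ 30 min: 10:00–10:30, 12:00–12:30.
Earliest such window starts at 10:00.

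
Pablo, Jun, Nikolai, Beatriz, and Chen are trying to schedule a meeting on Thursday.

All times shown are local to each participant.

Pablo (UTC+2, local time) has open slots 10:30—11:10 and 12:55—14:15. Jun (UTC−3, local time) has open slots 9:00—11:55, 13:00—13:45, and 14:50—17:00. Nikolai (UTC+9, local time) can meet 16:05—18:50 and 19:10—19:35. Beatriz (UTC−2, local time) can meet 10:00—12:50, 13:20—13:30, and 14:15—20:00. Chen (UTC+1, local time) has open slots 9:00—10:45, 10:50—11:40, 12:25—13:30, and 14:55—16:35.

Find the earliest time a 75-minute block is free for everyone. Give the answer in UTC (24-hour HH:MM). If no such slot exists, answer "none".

Pablo → UTC: 08:30–09:10, 10:55–12:15.
Jun → UTC: 12:00–14:55, 16:00–16:45, 17:50–20:00.
Nikolai → UTC: 07:05–09:50, 10:10–10:35.
Beatriz → UTC: 12:00–14:50, 15:20–15:30, 16:15–22:00.
Chen → UTC: 08:00–09:45, 09:50–10:40, 11:25–12:30, 13:55–15:35.
Pablo ∩ Jun: 12:00–12:15.
Pablo ∩ Jun ∩ Nikolai: (none).
Pablo ∩ Jun ∩ Nikolai ∩ Beatriz: (none).
Pablo ∩ Jun ∩ Nikolai ∩ Beatriz ∩ Chen: (none).
Windows ≥ 75 min: (none).

none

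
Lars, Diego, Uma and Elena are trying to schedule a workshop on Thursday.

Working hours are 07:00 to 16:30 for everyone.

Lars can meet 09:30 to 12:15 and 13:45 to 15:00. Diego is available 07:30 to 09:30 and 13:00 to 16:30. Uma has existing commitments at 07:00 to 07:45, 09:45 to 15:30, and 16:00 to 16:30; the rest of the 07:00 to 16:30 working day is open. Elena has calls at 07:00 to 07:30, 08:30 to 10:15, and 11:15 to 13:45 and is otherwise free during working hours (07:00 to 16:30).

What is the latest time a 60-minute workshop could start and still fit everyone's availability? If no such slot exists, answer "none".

Uma free within 07:00–16:30: 07:45–09:45, 15:30–16:00.
Elena free within 07:00–16:30: 07:30–08:30, 10:15–11:15, 13:45–16:30.
Lars ∩ Diego: 13:45–15:00.
Lars ∩ Diego ∩ Uma: (none).
Lars ∩ Diego ∩ Uma ∩ Elena: (none).
Windows ≥ 60 min: (none).

none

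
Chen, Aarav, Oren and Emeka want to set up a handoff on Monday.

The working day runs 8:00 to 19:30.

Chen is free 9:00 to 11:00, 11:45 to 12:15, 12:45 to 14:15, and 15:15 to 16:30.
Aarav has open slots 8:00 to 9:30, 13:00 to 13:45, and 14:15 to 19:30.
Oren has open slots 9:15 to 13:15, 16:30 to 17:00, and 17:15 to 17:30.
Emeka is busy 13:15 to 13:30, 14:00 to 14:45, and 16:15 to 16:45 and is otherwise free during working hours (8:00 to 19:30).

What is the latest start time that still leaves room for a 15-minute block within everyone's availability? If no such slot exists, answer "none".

Emeka free within 08:00–19:30: 08:00–13:15, 13:30–14:00, 14:45–16:15, 16:45–19:30.
Chen ∩ Aarav: 09:00–09:30, 13:00–13:45, 15:15–16:30.
Chen ∩ Aarav ∩ Oren: 09:15–09:30, 13:00–13:15.
Chen ∩ Aarav ∩ Oren ∩ Emeka: 09:15–09:30, 13:00–13:15.
Windows ≥ 15 min: 09:15–09:30, 13:00–13:15.
Latest start in the last window 13:00–13:15 is 13:15 − 15 min = 13:00.

13:00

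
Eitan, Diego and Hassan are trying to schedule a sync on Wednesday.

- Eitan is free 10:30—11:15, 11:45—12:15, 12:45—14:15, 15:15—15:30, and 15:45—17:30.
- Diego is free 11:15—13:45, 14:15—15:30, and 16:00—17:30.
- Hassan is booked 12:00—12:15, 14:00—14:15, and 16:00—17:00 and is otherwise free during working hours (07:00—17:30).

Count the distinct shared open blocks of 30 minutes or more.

Hassan free within 07:00–17:30: 07:00–12:00, 12:15–14:00, 14:15–16:00, 17:00–17:30.
Eitan ∩ Diego: 11:45–12:15, 12:45–13:45, 15:15–15:30, 16:00–17:30.
Eitan ∩ Diego ∩ Hassan: 11:45–12:00, 12:45–13:45, 15:15–15:30, 17:00–17:30.
Windows ≥ 30 min: 12:45–13:45, 17:00–17:30.
That's 2 windows.

2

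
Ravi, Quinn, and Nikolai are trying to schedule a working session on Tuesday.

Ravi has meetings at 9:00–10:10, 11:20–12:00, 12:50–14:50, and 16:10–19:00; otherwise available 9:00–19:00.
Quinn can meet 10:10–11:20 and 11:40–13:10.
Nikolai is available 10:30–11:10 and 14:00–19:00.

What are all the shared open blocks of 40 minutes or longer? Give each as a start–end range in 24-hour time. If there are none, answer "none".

Ravi free within 09:00–19:00: 10:10–11:20, 12:00–12:50, 14:50–16:10.
Ravi ∩ Quinn: 10:10–11:20, 12:00–12:50.
Ravi ∩ Quinn ∩ Nikolai: 10:30–11:10.
Windows ≥ 40 min: 10:30–11:10.

10:30–11:10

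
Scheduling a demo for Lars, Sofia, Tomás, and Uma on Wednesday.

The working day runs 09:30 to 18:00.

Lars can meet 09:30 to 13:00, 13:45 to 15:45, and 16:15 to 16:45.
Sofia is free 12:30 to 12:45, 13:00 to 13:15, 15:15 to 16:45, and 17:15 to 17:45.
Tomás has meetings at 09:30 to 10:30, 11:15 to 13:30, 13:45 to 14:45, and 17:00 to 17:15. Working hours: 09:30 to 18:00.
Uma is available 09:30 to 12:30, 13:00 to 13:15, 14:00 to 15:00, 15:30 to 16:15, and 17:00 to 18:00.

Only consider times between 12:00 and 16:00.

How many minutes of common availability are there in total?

15 minutes

Tomás free within 09:30–18:00: 10:30–11:15, 13:30–13:45, 14:45–17:00, 17:15–18:00.
Lars ∩ Sofia: 12:30–12:45, 15:15–15:45, 16:15–16:45.
Lars ∩ Sofia ∩ Tomás: 15:15–15:45, 16:15–16:45.
Lars ∩ Sofia ∩ Tomás ∩ Uma: 15:30–15:45.
Restricted to 12:00–16:00: 15:30–15:45.
Total common minutes: 15.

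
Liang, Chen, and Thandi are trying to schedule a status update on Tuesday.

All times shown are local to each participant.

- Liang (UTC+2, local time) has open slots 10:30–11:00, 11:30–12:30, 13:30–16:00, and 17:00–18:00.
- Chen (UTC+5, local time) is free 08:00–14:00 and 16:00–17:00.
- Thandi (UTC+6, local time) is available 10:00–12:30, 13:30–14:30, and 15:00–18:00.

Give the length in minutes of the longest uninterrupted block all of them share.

30 minutes

Liang → UTC: 08:30–09:00, 09:30–10:30, 11:30–14:00, 15:00–16:00.
Chen → UTC: 03:00–09:00, 11:00–12:00.
Thandi → UTC: 04:00–06:30, 07:30–08:30, 09:00–12:00.
Liang ∩ Chen: 08:30–09:00, 11:30–12:00.
Liang ∩ Chen ∩ Thandi: 11:30–12:00.
Single common window of 30 minutes.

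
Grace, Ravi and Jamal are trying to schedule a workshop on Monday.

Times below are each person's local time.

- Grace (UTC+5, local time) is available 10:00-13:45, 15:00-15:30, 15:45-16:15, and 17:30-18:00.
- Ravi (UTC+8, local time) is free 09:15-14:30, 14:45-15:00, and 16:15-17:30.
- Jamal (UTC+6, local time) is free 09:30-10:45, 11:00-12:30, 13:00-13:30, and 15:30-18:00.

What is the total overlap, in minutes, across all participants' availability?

90 minutes

Grace → UTC: 05:00–08:45, 10:00–10:30, 10:45–11:15, 12:30–13:00.
Ravi → UTC: 01:15–06:30, 06:45–07:00, 08:15–09:30.
Jamal → UTC: 03:30–04:45, 05:00–06:30, 07:00–07:30, 09:30–12:00.
Grace ∩ Ravi: 05:00–06:30, 06:45–07:00, 08:15–08:45.
Grace ∩ Ravi ∩ Jamal: 05:00–06:30.
Total common minutes: 90.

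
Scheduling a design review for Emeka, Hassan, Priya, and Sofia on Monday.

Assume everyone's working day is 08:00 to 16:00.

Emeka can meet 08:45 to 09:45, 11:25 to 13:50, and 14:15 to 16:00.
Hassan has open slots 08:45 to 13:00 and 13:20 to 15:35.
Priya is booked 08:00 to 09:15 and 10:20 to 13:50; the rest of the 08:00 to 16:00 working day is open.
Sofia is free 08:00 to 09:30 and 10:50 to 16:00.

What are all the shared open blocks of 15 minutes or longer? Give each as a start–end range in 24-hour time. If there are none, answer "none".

Priya free within 08:00–16:00: 09:15–10:20, 13:50–16:00.
Emeka ∩ Hassan: 08:45–09:45, 11:25–13:00, 13:20–13:50, 14:15–15:35.
Emeka ∩ Hassan ∩ Priya: 09:15–09:45, 14:15–15:35.
Emeka ∩ Hassan ∩ Priya ∩ Sofia: 09:15–09:30, 14:15–15:35.
Windows ≥ 15 min: 09:15–09:30, 14:15–15:35.

09:15–09:30, 14:15–15:35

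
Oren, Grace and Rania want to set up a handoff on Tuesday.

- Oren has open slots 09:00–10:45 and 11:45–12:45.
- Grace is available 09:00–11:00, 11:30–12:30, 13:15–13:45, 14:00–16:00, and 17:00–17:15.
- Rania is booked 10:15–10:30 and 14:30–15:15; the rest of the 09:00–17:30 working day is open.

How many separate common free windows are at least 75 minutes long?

1

Rania free within 09:00–17:30: 09:00–10:15, 10:30–14:30, 15:15–17:30.
Oren ∩ Grace: 09:00–10:45, 11:45–12:30.
Oren ∩ Grace ∩ Rania: 09:00–10:15, 10:30–10:45, 11:45–12:30.
Windows ≥ 75 min: 09:00–10:15.
That's 1 window.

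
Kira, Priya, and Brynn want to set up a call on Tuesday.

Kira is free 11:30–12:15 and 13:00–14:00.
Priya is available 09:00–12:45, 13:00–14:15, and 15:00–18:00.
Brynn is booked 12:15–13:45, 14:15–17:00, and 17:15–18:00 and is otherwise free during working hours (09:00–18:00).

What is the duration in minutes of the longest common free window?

Brynn free within 09:00–18:00: 09:00–12:15, 13:45–14:15, 17:00–17:15.
Kira ∩ Priya: 11:30–12:15, 13:00–14:00.
Kira ∩ Priya ∩ Brynn: 11:30–12:15, 13:45–14:00.
Common window lengths: 45, 15 min; longest is 45.

45 minutes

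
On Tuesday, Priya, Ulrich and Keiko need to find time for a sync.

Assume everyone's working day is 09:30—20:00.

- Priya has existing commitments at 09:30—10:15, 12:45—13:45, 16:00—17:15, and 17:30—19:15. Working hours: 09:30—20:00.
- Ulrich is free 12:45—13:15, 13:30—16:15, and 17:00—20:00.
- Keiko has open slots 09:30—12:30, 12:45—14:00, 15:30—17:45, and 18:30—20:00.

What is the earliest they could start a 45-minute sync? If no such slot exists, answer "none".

Priya free within 09:30–20:00: 10:15–12:45, 13:45–16:00, 17:15–17:30, 19:15–20:00.
Priya ∩ Ulrich: 13:45–16:00, 17:15–17:30, 19:15–20:00.
Priya ∩ Ulrich ∩ Keiko: 13:45–14:00, 15:30–16:00, 17:15–17:30, 19:15–20:00.
Windows ≥ 45 min: 19:15–20:00.
Earliest such window starts at 19:15.

19:15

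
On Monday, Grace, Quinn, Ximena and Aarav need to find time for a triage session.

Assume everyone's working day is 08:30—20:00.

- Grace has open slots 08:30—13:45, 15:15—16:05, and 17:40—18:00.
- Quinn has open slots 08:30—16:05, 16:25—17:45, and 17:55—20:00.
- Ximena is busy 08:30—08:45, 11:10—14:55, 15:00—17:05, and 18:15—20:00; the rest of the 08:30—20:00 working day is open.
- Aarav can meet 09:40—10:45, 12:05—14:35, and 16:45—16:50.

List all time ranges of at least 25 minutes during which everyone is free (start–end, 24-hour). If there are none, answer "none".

09:40–10:45

Ximena free within 08:30–20:00: 08:45–11:10, 14:55–15:00, 17:05–18:15.
Grace ∩ Quinn: 08:30–13:45, 15:15–16:05, 17:40–17:45, 17:55–18:00.
Grace ∩ Quinn ∩ Ximena: 08:45–11:10, 17:40–17:45, 17:55–18:00.
Grace ∩ Quinn ∩ Ximena ∩ Aarav: 09:40–10:45.
Windows ≥ 25 min: 09:40–10:45.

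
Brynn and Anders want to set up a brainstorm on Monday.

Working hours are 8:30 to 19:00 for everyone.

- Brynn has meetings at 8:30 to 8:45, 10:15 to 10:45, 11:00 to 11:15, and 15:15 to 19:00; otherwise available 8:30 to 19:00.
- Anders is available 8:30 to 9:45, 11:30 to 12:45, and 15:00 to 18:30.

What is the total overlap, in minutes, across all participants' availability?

150 minutes

Brynn free within 08:30–19:00: 08:45–10:15, 10:45–11:00, 11:15–15:15.
Brynn ∩ Anders: 08:45–09:45, 11:30–12:45, 15:00–15:15.
Total common minutes: 60 + 75 + 15 = 150.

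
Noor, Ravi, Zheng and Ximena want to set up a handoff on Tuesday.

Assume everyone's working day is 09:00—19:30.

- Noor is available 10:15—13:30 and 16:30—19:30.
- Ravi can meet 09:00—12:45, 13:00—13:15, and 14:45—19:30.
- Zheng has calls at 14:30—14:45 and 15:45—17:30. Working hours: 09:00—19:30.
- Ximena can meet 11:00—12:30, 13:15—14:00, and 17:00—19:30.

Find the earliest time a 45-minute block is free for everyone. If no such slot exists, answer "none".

11:00

Zheng free within 09:00–19:30: 09:00–14:30, 14:45–15:45, 17:30–19:30.
Noor ∩ Ravi: 10:15–12:45, 13:00–13:15, 16:30–19:30.
Noor ∩ Ravi ∩ Zheng: 10:15–12:45, 13:00–13:15, 17:30–19:30.
Noor ∩ Ravi ∩ Zheng ∩ Ximena: 11:00–12:30, 17:30–19:30.
Windows ≥ 45 min: 11:00–12:30, 17:30–19:30.
Earliest such window starts at 11:00.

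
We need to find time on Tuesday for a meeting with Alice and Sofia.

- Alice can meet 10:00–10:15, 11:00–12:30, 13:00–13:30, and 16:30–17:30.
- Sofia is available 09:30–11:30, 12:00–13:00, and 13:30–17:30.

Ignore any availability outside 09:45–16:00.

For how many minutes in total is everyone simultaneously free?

Alice ∩ Sofia: 10:00–10:15, 11:00–11:30, 12:00–12:30, 16:30–17:30.
Restricted to 09:45–16:00: 10:00–10:15, 11:00–11:30, 12:00–12:30.
Total common minutes: 15 + 30 + 30 = 75.

75 minutes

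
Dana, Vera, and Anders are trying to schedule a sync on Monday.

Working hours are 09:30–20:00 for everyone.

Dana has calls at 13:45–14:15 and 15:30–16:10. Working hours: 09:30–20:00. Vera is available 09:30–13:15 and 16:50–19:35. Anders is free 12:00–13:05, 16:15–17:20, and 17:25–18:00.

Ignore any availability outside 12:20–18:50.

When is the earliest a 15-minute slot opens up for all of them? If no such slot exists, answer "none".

Dana free within 09:30–20:00: 09:30–13:45, 14:15–15:30, 16:10–20:00.
Dana ∩ Vera: 09:30–13:15, 16:50–19:35.
Dana ∩ Vera ∩ Anders: 12:00–13:05, 16:50–17:20, 17:25–18:00.
Restricted to 12:20–18:50: 12:20–13:05, 16:50–17:20, 17:25–18:00.
Windows ≥ 15 min: 12:20–13:05, 16:50–17:20, 17:25–18:00.
Earliest such window starts at 12:20.

12:20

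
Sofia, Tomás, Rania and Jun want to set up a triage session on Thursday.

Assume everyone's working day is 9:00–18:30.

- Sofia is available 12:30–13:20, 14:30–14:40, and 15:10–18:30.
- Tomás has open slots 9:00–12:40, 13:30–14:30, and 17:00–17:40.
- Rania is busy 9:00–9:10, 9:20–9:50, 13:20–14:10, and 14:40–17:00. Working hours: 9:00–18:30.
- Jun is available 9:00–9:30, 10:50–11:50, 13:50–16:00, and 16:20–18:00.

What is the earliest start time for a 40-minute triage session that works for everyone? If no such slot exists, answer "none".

Rania free within 09:00–18:30: 09:10–09:20, 09:50–13:20, 14:10–14:40, 17:00–18:30.
Sofia ∩ Tomás: 12:30–12:40, 17:00–17:40.
Sofia ∩ Tomás ∩ Rania: 12:30–12:40, 17:00–17:40.
Sofia ∩ Tomás ∩ Rania ∩ Jun: 17:00–17:40.
Windows ≥ 40 min: 17:00–17:40.
Earliest such window starts at 17:00.

17:00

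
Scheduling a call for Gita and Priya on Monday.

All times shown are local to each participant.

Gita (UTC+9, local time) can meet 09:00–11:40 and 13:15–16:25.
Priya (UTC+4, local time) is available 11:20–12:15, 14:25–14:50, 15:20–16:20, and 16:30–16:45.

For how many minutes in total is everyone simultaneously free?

5 minutes

Gita → UTC: 00:00–02:40, 04:15–07:25.
Priya → UTC: 07:20–08:15, 10:25–10:50, 11:20–12:20, 12:30–12:45.
Gita ∩ Priya: 07:20–07:25.
Total common minutes: 5.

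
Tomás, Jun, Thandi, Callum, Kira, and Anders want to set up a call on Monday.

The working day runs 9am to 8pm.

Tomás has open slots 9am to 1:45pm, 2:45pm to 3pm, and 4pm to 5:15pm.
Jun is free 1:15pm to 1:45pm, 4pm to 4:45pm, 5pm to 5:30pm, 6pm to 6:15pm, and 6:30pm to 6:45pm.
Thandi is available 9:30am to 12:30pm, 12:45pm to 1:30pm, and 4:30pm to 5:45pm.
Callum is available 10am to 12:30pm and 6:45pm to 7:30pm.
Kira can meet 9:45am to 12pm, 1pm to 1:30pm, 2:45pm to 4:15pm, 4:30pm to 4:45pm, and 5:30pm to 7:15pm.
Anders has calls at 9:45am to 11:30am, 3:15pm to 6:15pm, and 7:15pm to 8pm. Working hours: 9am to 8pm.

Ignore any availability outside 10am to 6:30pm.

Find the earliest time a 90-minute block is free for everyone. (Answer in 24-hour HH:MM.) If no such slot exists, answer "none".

Anders free within 09:00–20:00: 09:00–09:45, 11:30–15:15, 18:15–19:15.
Tomás ∩ Jun: 13:15–13:45, 16:00–16:45, 17:00–17:15.
Tomás ∩ Jun ∩ Thandi: 13:15–13:30, 16:30–16:45, 17:00–17:15.
Tomás ∩ Jun ∩ Thandi ∩ Callum: (none).
Tomás ∩ Jun ∩ Thandi ∩ Callum ∩ Kira: (none).
Tomás ∩ Jun ∩ Thandi ∩ Callum ∩ Kira ∩ Anders: (none).
Restricted to 10:00–18:30: (none).
Windows ≥ 90 min: (none).

none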